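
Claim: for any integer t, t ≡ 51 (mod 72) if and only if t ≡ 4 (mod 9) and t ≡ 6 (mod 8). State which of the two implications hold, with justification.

[⇒] This fails: t = 51 gives 51 ≡ 51 (mod 72) but 51 ≡ 6 (mod 9), so the conjunction on the right does not hold.

[⇐] This fails: t = 22 satisfies both congruences on the right (22 ≡ 4 mod 9 and 22 ≡ 6 mod 8) yet 22 ≡ 22 (mod 72), not 51.

Neither implication holds.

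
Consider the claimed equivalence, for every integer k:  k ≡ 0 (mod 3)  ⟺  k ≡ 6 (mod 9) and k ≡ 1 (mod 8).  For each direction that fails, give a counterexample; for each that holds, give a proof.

Converse. If k ≡ 6 (mod 9) and k ≡ 1 (mod 8), then by the Chinese remainder theorem k ≡ 33 (mod 72). Since 33 ≡ 0 (mod 3) and 3 ∣ 72, we get k ≡ 0 (mod 3).

Forward direction. This fails: k = 0 gives 0 ≡ 0 (mod 3) but 0 ≡ 0 (mod 9), so the conjunction on the right does not hold.

The forward direction fails; the converse holds.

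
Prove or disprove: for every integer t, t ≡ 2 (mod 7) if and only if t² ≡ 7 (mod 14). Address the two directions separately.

Both directions fail.

(⇒) This fails: take t = 2. Then 2 ≡ 2 (mod 7), but 2² = 4 ≡ 4 (mod 14), not 7.

(⇐) This fails: take t = 7. Then 7² = 49 ≡ 7 (mod 14), yet 7 ≡ 0 (mod 7), not 2.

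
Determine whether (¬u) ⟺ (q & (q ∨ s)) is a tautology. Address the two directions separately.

Both directions fail.

(⟹) This fails. Under u = F, q = F, s = F, the left side is true but the right side is false.

(⟸) This fails. Under u = T, q = T, s = F, the left side is false but the right side is true.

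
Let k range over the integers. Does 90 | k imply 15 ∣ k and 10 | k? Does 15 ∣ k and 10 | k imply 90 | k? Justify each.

(⇒) If 90 ∣ k, write k = 90q. Since 90 = 6·15, k = 15·(6q), so 15 ∣ k; and since 90 = 9·10, k = 10·(9q), so 10 ∣ k.

(⇐) This fails: take k = 30. Both 15 ∣ 30 and 10 ∣ 30, yet 30 is not a multiple of 90 (since 30 = 0·90 + 30), so 90 ∤ 30.

Only the forward implication holds.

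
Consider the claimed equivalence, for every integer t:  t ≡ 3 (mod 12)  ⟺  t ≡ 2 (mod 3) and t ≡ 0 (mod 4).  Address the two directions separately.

Forward direction. This fails: t = 3 gives 3 ≡ 3 (mod 12) but 3 ≡ 0 (mod 3), so the conjunction on the right does not hold.

Converse. This fails: t = 8 satisfies both congruences on the right (8 ≡ 2 mod 3 and 8 ≡ 0 mod 4) yet 8 ≡ 8 (mod 12), not 3.

Neither direction holds.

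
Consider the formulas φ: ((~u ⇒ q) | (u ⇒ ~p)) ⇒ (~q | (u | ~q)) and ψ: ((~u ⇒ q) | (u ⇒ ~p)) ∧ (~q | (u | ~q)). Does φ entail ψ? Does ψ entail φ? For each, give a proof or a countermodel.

Both implications hold.

Converse. Assume the antecedent. If u is true, the consequent reduces to true regardless of the other variables. If u is false, the antecedent forces (u = F, q = F, p = F) or (u = F, q = F, p = T), and the consequent holds there. Either way the consequent holds.

Forward direction. Assume the antecedent. If u is true, the consequent reduces to true regardless of the other variables. If u is false, the antecedent forces (u = F, q = F, p = F) or (u = F, q = F, p = T), and the consequent holds there. Either way the consequent holds.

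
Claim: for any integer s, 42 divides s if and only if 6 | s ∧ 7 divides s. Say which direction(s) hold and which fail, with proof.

Forward direction. If 42 ∣ s, write s = 42q. Since 42 = 7·6, s = 6·(7q), so 6 ∣ s; and since 42 = 6·7, s = 7·(6q), so 7 ∣ s.

Converse. Suppose 6 ∣ s and 7 ∣ s. Any common multiple of 6 and 7 is a multiple of their lcm; here gcd(6, 7) = 1, so lcm(6, 7) = 6·7 = 42, so 42 ∣ s.

The biconditional holds.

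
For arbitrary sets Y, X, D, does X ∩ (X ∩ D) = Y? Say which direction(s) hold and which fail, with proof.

Both inclusions fail.

(⊆) This inclusion fails. Take Y = ∅, X = {1}, D = {1}; then 1 ∈ X ∩ (X ∩ D) but 1 ∉ Y.

(⊇) This inclusion fails. Take Y = {1}, X = ∅, D = ∅; then 1 ∈ Y but 1 ∉ X ∩ (X ∩ D).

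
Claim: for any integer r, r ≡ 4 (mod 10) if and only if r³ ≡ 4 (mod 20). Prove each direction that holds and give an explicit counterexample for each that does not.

Equivalent; both directions hold.

(⟹) Suppose r ≡ 4 (mod 10). Working modulo 20, r ∈ {4, 14}; for each such r, r³ ≡ 4 (mod 20).

(⟸) Conversely, the residues r modulo 20 with r³ ≡ 4 (mod 20) are exactly {4, 14}, and each is ≡ 4 (mod 10).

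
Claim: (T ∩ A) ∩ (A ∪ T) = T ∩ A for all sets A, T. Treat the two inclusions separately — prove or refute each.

The two sets are equal.

Forward inclusion. Let x ∈ (T ∩ A) ∩ (A ∪ T). Then x ∈ A ∩ T, from which x ∈ T ∩ A.

Reverse inclusion. Let x ∈ T ∩ A. Then x ∈ A ∩ T, from which x ∈ (T ∩ A) ∩ (A ∪ T).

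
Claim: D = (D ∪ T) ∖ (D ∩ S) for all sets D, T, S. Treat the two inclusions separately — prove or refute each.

Neither inclusion holds.

(⊆) This inclusion fails. Take D = {1}, T = ∅, S = {1}; then 1 ∈ D but 1 ∉ (D ∪ T) ∖ (D ∩ S).

(⊇) This inclusion fails. Take D = ∅, T = {1}, S = ∅; then 1 ∈ (D ∪ T) ∖ (D ∩ S) but 1 ∉ D.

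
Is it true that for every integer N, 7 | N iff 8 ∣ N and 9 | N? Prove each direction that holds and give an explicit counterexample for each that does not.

Neither direction holds.

Forward direction. This fails: take N = 7. Certainly 7 ∣ 7, but 8 ∤ 7.

Converse. This fails: take N = 72. Both 8 ∣ 72 and 9 ∣ 72, yet 72 is not a multiple of 7 (since 72 = 10·7 + 2), so 7 ∤ 72.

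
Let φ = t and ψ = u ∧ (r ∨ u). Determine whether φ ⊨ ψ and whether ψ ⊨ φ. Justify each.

(⟹) This fails. Under r = F, u = F, t = T, the left side is true but the right side is false.

(⟸) This fails. Under r = F, u = T, t = F, the left side is false but the right side is true.

Neither implication holds.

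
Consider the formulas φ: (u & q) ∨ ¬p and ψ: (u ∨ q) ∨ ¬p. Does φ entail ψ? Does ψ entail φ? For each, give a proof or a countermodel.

(←) This fails. Under u = T, q = F, p = T, the left side is false but the right side is true.

(→) Assume the antecedent. If u is true, (u ∨ q) ∨ ¬p reduces to true regardless of the other variables. If u is false, the antecedent forces (u = F, q = F, p = F) or (u = F, q = T, p = F), and (u ∨ q) ∨ ¬p holds there. Either way (u ∨ q) ∨ ¬p holds.

Not equivalent: only (⇒) holds.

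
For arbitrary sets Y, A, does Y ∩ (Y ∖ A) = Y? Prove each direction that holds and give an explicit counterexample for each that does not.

Only the forward inclusion holds.

(⊆) Let x ∈ Y ∩ (Y ∖ A). Then x ∈ Y and x ∉ A, from which x ∈ Y.

(⊇) This inclusion fails. Take Y = {1}, A = {1}; then 1 ∈ Y but 1 ∉ Y ∩ (Y ∖ A).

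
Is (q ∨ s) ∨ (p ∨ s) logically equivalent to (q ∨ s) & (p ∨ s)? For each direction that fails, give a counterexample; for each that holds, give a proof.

(→) This fails. Under p = T, s = F, q = F, the left side is true but the right side is false.

(←) Assume the antecedent. If p is true, (q ∨ s) ∨ (p ∨ s) reduces to true regardless of the other variables. If p is false, the antecedent forces (p = F, s = T, q = F) or (p = F, s = T, q = T), and (q ∨ s) ∨ (p ∨ s) holds there. Either way (q ∨ s) ∨ (p ∨ s) holds.

Not equivalent: only (⇐) holds.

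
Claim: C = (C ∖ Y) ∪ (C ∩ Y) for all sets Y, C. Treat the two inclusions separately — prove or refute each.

(⟸) Let x ∈ (C ∖ Y) ∪ (C ∩ Y). Then either x ∈ C and x ∉ Y; or x ∈ Y ∩ C. In each case x ∈ C, so (C ∖ Y) ∪ (C ∩ Y) ⊆ C.

(⟹) Let x ∈ C. Then either x ∈ C and x ∉ Y; or x ∈ Y ∩ C. In each case x ∈ (C ∖ Y) ∪ (C ∩ Y), so C ⊆ (C ∖ Y) ∪ (C ∩ Y).

Both inclusions hold; the sets are equal.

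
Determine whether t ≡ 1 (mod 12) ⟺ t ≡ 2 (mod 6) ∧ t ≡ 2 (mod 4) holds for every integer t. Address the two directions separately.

(⟹) This fails: t = 1 gives 1 ≡ 1 (mod 12) but 1 ≡ 1 (mod 6), so the conjunction on the right does not hold.

(⟸) This fails: t = 2 satisfies both congruences on the right (2 ≡ 2 mod 6 and 2 ≡ 2 mod 4) yet 2 ≡ 2 (mod 12), not 1.

(⇒) fails and (⇐) fails.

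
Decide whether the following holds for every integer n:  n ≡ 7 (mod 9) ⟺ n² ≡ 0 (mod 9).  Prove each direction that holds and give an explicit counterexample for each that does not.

Forward direction. This fails: take n = 7. Then 7 ≡ 7 (mod 9), but 7² = 49 ≡ 4 (mod 9), not 0.

Converse. This fails: take n = 0. Then 0² = 0 ≡ 0 (mod 9), yet 0 ≡ 0 (mod 9), not 7.

Neither implication holds.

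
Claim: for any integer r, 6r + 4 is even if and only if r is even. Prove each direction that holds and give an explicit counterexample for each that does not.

(⇒) This fails: take r = 3. Then 6r + 4 = 22, which is even, yet r = 3 is odd, not even.

(⇐) Suppose r is even. Since 6 is even, 6r is even for every r, so 6r + 4 has the same parity as 4, which is even. Hence 6r + 4 is even.

The forward direction fails; the converse holds.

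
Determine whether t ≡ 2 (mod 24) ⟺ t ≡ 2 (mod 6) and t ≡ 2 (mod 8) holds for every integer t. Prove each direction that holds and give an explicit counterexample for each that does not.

Both directions hold.

(⇒) Suppose t ≡ 2 (mod 24); write t = 24j + 2. Since 6 ∣ 24, reducing mod 6 gives t ≡ 2 (mod 6); since 8 ∣ 24, reducing mod 8 gives t ≡ 2 (mod 8).

(⇐) Conversely, if t ≡ 2 (mod 6) and t ≡ 2 (mod 8), then by the Chinese remainder theorem t ≡ 2 (mod 24). This is exactly t ≡ 2 (mod 24).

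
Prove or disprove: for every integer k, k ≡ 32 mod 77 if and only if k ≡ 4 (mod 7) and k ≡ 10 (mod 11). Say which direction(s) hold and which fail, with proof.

The biconditional holds.

(⇒) Suppose k ≡ 32 (mod 77); write k = 77j + 32. Since 7 ∣ 77, reducing mod 7 gives k ≡ 32 ≡ 4 (mod 7); since 11 ∣ 77, reducing mod 11 gives k ≡ 32 ≡ 10 (mod 11).

(⇐) Conversely, if k ≡ 4 (mod 7) and k ≡ 10 (mod 11), then by the Chinese remainder theorem k ≡ 32 (mod 77). This is exactly k ≡ 32 (mod 77).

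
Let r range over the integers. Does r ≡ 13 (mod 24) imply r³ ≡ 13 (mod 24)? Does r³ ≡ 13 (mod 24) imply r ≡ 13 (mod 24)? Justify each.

The biconditional holds.

[⇒] Suppose r ≡ 13 (mod 24). Write r = 24j + 13. Then (24j + 13)³ = 13824j³ + 22464j² + 12168j + 2197 = 24(576j³ + 936j² + 507j + 91) + 13, so r³ ≡ 13 (mod 24).

[⇐] Conversely, suppose r³ ≡ 13 (mod 24). The only residue r in {0, …, 23} with r³ ≡ 13 (mod 24) is r = 13, so r ≡ 13 (mod 24).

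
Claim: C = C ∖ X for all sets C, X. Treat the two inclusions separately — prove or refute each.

Forward inclusion. This inclusion fails. Take C = {1}, X = {1}; then 1 ∈ C but 1 ∉ C ∖ X.

Reverse inclusion. Let x ∈ C ∖ X. Then x ∈ C and x ∉ X, from which x ∈ C.

(⊆) fails; (⊇) holds.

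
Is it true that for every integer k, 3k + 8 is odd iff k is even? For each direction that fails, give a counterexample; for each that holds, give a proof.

[⇒] This fails: k = 5 gives 3k + 8 = 23, which is odd, but 5 is odd, not even.

[⇐] This also fails: k = 0 is even, but 3k + 8 = 8 is even, not odd.

Both directions fail.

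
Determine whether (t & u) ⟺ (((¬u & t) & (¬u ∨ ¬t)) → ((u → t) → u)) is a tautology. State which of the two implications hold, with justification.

(⟹) Assume the antecedent. If u is true, the consequent reduces to true regardless of the other variables. If u is false, the antecedent cannot hold. Either way the consequent holds.

(⟸) This fails. Under u = F, t = F, the left side is false but the right side is true.

The forward direction holds; the converse fails.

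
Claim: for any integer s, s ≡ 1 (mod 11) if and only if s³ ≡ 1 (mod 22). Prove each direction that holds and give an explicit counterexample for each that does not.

(⇒) This fails: take s = 12. Then 12 ≡ 1 (mod 11), but 12³ = 1728 ≡ 12 (mod 22), not 1.

(⇐) Conversely, the residues r modulo 22 with r³ ≡ 1 (mod 22) are exactly {1}, and each is ≡ 1 (mod 11).

Only the reverse direction holds.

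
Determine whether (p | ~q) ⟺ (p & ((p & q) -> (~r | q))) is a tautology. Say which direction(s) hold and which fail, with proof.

Only the reverse direction holds.

(⟹) This fails. Under p = F, q = F, r = F, the left side is true but the right side is false.

(⟸) Assume the antecedent. If p is true, p | ~q reduces to true regardless of the other variables. If p is false, the antecedent cannot hold. Either way p | ~q holds.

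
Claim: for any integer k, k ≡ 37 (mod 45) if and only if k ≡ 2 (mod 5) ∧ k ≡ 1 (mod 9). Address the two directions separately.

(⇒) Suppose k ≡ 37 (mod 45); write k = 45j + 37. Since 5 ∣ 45, reducing mod 5 gives k ≡ 37 ≡ 2 (mod 5); since 9 ∣ 45, reducing mod 9 gives k ≡ 37 ≡ 1 (mod 9).

(⇐) Conversely, if k ≡ 2 (mod 5) and k ≡ 1 (mod 9), then by the Chinese remainder theorem k ≡ 37 (mod 45). This is exactly k ≡ 37 (mod 45).

The biconditional holds.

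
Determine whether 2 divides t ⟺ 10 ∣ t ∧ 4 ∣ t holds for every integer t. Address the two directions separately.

[⇒] This fails: take t = 2. Certainly 2 ∣ 2, but 10 ∤ 2.

[⇐] Suppose 10 ∣ t and 4 ∣ t. Any common multiple of 10 and 4 is a multiple of their lcm; here lcm(10, 4) = 10·4/gcd(10, 4) = 40/2 = 20, so 20 ∣ t. Since 2 ∣ 20, it follows that 2 ∣ t.

(⇒) fails; (⇐) holds.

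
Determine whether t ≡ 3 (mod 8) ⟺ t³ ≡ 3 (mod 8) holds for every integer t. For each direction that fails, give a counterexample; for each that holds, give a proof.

Forward direction. Suppose t ≡ 3 (mod 8). Write t = 8j + 3. Then (8j + 3)³ = 512j³ + 576j² + 216j + 27 = 8(64j³ + 72j² + 27j + 3) + 3, so t³ ≡ 3 (mod 8).

Converse. Suppose t³ ≡ 3 (mod 8). The only residue r in {0, …, 7} with r³ ≡ 3 (mod 8) is r = 3, so t ≡ 3 (mod 8).

Both directions hold; the statement is true.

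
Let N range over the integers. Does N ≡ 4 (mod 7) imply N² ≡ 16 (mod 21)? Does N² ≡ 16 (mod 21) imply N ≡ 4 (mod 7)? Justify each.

Neither direction holds.

(⇒) This fails: take N = 18. Then 18 ≡ 4 (mod 7), but 18² = 324 ≡ 9 (mod 21), not 16.

(⇐) This fails: take N = 10. Then 10² = 100 ≡ 16 (mod 21), yet 10 ≡ 3 (mod 7), not 4.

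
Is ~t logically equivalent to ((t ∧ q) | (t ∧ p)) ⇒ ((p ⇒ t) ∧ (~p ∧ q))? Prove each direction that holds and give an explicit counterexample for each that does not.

(⇐) This fails. Under t = T, p = F, q = F, the left side is false but the right side is true.

(⇒) Assume the antecedent. If t is true, the antecedent cannot hold. If t is false, the consequent reduces to true regardless of the other variables. Either way the consequent holds.

Only the forward implication holds.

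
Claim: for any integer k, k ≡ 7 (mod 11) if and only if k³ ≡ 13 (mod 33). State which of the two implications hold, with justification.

[⇒] This fails: take k = 18. Then 18 ≡ 7 (mod 11), but 18³ = 5832 ≡ 24 (mod 33), not 13.

[⇐] Conversely, the residues r modulo 33 with r³ ≡ 13 (mod 33) are exactly {7}, and each is ≡ 7 (mod 11).

Only the converse holds.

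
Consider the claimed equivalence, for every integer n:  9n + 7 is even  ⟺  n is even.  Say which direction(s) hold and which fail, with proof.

(⟹) This fails: n = 3 gives 9n + 7 = 34, which is even, but 3 is odd, not even.

(⟸) This also fails: n = 4 is even, but 9n + 7 = 43 is odd, not even.

Both directions fail.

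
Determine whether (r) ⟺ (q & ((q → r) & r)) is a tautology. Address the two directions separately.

(⟹) This fails. Under r = T, q = F, the left side is true but the right side is false.

(⟸) Assume the antecedent. If r is true, r reduces to true regardless of the other variables. If r is false, the antecedent cannot hold. Either way r holds.

Not equivalent: only (⇐) holds.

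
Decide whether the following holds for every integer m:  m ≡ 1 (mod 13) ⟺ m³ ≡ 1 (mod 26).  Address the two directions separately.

(⇒) fails and (⇐) fails.

Forward direction. This fails: take m = 14. Then 14 ≡ 1 (mod 13), but 14³ = 2744 ≡ 14 (mod 26), not 1.

Converse. This fails: take m = 3. Then 3³ = 27 ≡ 1 (mod 26), yet 3 ≡ 3 (mod 13), not 1.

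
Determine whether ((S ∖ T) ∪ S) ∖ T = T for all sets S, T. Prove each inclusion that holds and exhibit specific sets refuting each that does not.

(⊆) fails and (⊇) fails.

(⊆) This inclusion fails. Take S = {1}, T = ∅; then 1 ∈ ((S ∖ T) ∪ S) ∖ T but 1 ∉ T.

(⊇) This inclusion fails. Take S = ∅, T = {1}; then 1 ∈ T but 1 ∉ ((S ∖ T) ∪ S) ∖ T.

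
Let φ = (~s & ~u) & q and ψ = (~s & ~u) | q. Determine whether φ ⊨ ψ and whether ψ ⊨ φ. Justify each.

[⇒] Assume the antecedent. If q is true, (~s & ~u) | q reduces to true regardless of the other variables. If q is false, the antecedent cannot hold. Either way (~s & ~u) | q holds.

[⇐] This fails. Under q = F, s = F, u = F, the left side is false but the right side is true.

The forward direction holds; the converse fails.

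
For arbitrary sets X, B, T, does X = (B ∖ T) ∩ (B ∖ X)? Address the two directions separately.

(⟹) This inclusion fails. Take X = {1}, B = ∅, T = ∅; then 1 ∈ X but 1 ∉ (B ∖ T) ∩ (B ∖ X).

(⟸) This inclusion fails. Take X = ∅, B = {1}, T = ∅; then 1 ∈ (B ∖ T) ∩ (B ∖ X) but 1 ∉ X.

(⊆) fails and (⊇) fails.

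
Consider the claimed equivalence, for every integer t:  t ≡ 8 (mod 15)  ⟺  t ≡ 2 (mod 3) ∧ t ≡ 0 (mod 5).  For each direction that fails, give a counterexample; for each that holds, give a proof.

(⇒) fails and (⇐) fails.

[⇒] This fails: t = 8 gives 8 ≡ 8 (mod 15) but 8 ≡ 3 (mod 5), so the conjunction on the right does not hold.

[⇐] This fails: t = 5 satisfies both congruences on the right (5 ≡ 2 mod 3 and 5 ≡ 0 mod 5) yet 5 ≡ 5 (mod 15), not 8.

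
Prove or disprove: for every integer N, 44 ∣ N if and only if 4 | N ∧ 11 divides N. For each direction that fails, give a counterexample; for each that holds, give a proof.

The biconditional holds.

(⇒) If 44 ∣ N, write N = 44q. Since 44 = 11·4, N = 4·(11q), so 4 ∣ N; and since 44 = 4·11, N = 11·(4q), so 11 ∣ N.

(⇐) Suppose 4 ∣ N and 11 ∣ N. Any common multiple of 4 and 11 is a multiple of their lcm; here gcd(4, 11) = 1, so lcm(4, 11) = 4·11 = 44, so 44 ∣ N.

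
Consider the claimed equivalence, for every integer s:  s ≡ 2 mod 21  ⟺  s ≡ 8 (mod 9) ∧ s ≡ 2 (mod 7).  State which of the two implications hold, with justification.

Forward direction. This fails: s = 2 gives 2 ≡ 2 (mod 21) but 2 ≡ 2 (mod 9), so the conjunction on the right does not hold.

Converse. If s ≡ 8 (mod 9) and s ≡ 2 (mod 7), then by the Chinese remainder theorem s ≡ 44 (mod 63). Since 44 ≡ 2 (mod 21) and 21 ∣ 63, we get s ≡ 2 (mod 21).

The forward direction fails; the converse holds.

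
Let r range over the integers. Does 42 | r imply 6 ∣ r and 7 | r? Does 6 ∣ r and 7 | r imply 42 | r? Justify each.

Both directions hold.

(⟹) If 42 ∣ r, write r = 42q. Since 42 = 7·6, r = 6·(7q), so 6 ∣ r; and since 42 = 6·7, r = 7·(6q), so 7 ∣ r.

(⟸) Suppose 6 ∣ r and 7 ∣ r. Any common multiple of 6 and 7 is a multiple of their lcm; here gcd(6, 7) = 1, so lcm(6, 7) = 6·7 = 42, so 42 ∣ r.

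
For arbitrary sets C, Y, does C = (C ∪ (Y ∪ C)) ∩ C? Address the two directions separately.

Both inclusions hold; the sets are equal.

(⊇) Let x ∈ (C ∪ (Y ∪ C)) ∩ C. Then either x ∈ C and x ∉ Y; or x ∈ C ∩ Y. In each case x ∈ C, so (C ∪ (Y ∪ C)) ∩ C ⊆ C.

(⊆) Let x ∈ C. Then either x ∈ C and x ∉ Y; or x ∈ C ∩ Y. In each case x ∈ (C ∪ (Y ∪ C)) ∩ C, so C ⊆ (C ∪ (Y ∪ C)) ∩ C.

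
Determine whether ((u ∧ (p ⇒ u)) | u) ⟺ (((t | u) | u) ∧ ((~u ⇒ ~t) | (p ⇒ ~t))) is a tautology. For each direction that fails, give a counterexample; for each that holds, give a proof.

(⇒) Assume the antecedent. If p is true, the antecedent forces (p = T, u = T, t = F) or (p = T, u = T, t = T), and the consequent holds there. If p is false, the antecedent forces (p = F, u = T, t = F) or (p = F, u = T, t = T), and the consequent holds there. Either way the consequent holds.

(⇐) This fails. Under p = F, u = F, t = T, the left side is false but the right side is true.

(⇒) holds; (⇐) fails.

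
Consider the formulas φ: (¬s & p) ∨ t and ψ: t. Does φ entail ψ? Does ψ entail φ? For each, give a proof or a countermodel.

(⟹) This fails. Under t = F, p = T, s = F, the left side is true but the right side is false.

(⟸) Assume the antecedent. If t is true, (¬s & p) ∨ t reduces to true regardless of the other variables. If t is false, the antecedent cannot hold. Either way (¬s & p) ∨ t holds.

Only the converse holds.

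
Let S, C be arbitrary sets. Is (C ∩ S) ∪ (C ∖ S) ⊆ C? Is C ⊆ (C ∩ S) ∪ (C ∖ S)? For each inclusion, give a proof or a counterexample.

Both inclusions hold.

(⊇) Let x ∈ C. Then either x ∈ C and x ∉ S; or x ∈ S ∩ C. In each case x ∈ (C ∩ S) ∪ (C ∖ S), so C ⊆ (C ∩ S) ∪ (C ∖ S).

(⊆) Let x ∈ (C ∩ S) ∪ (C ∖ S). Then either x ∈ C and x ∉ S; or x ∈ S ∩ C. In each case x ∈ C, so (C ∩ S) ∪ (C ∖ S) ⊆ C.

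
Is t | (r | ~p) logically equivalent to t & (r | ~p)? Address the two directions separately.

(⇒) fails; (⇐) holds.

[⇒] This fails. Under t = F, r = F, p = F, the left side is true but the right side is false.

[⇐] Assume the antecedent. If t is true, t | (r | ~p) reduces to true regardless of the other variables. If t is false, the antecedent cannot hold. Either way t | (r | ~p) holds.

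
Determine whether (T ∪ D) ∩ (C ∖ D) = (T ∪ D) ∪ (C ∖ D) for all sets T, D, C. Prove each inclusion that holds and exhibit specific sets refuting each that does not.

Only the forward inclusion holds.

Forward inclusion. Let x ∈ (T ∪ D) ∩ (C ∖ D). Then x ∈ T ∩ C and x ∉ D, from which x ∈ (T ∪ D) ∪ (C ∖ D).

Reverse inclusion. This inclusion fails. Take T = {1}, D = ∅, C = ∅; then 1 ∈ (T ∪ D) ∪ (C ∖ D) but 1 ∉ (T ∪ D) ∩ (C ∖ D).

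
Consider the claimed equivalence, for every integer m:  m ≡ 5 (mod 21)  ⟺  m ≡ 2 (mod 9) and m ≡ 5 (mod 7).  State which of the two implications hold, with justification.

(⟹) This fails: m = 26 gives 26 ≡ 5 (mod 21) but 26 ≡ 8 (mod 9), so the conjunction on the right does not hold.

(⟸) Conversely, if m ≡ 2 (mod 9) and m ≡ 5 (mod 7), then by the Chinese remainder theorem m ≡ 47 (mod 63). Since 47 ≡ 5 (mod 21) and 21 ∣ 63, we get m ≡ 5 (mod 21).

Not equivalent: only (⇐) holds.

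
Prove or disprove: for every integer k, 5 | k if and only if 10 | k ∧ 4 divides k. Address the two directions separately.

(⟹) This fails: take k = 5. Certainly 5 ∣ 5, but 10 ∤ 5.

(⟸) Suppose 10 ∣ k and 4 ∣ k. Any common multiple of 10 and 4 is a multiple of their lcm; here lcm(10, 4) = 10·4/gcd(10, 4) = 40/2 = 20, so 20 ∣ k. Since 5 ∣ 20, it follows that 5 ∣ k.

Only the converse holds.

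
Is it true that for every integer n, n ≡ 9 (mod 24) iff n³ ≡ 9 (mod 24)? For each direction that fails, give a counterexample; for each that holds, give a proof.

(⇐) Suppose n³ ≡ 9 (mod 24). The only residue r in {0, …, 23} with r³ ≡ 9 (mod 24) is r = 9, so n ≡ 9 (mod 24).

(⇒) Suppose n ≡ 9 (mod 24). Write n = 24j + 9. Then (24j + 9)³ = 13824j³ + 15552j² + 5832j + 729 = 24(576j³ + 648j² + 243j + 30) + 9, so n³ ≡ 9 (mod 24).

Equivalent; both directions hold.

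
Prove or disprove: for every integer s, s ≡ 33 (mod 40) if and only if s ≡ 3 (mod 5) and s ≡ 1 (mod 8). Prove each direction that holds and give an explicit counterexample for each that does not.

Equivalent; both directions hold.

(⟹) Suppose s ≡ 33 (mod 40); write s = 40j + 33. Since 5 ∣ 40, reducing mod 5 gives s ≡ 33 ≡ 3 (mod 5); since 8 ∣ 40, reducing mod 8 gives s ≡ 33 ≡ 1 (mod 8).

(⟸) Conversely, if s ≡ 3 (mod 5) and s ≡ 1 (mod 8), then by the Chinese remainder theorem s ≡ 33 (mod 40). This is exactly s ≡ 33 (mod 40).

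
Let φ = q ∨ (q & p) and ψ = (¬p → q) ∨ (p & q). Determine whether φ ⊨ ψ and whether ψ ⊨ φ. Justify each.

Only the forward direction holds.

[⇒] Assume the antecedent. If p is true, (¬p → q) ∨ (p & q) reduces to true regardless of the other variables. If p is false, the antecedent forces (p = F, q = T), and (¬p → q) ∨ (p & q) holds there. Either way (¬p → q) ∨ (p & q) holds.

[⇐] This fails. Under p = T, q = F, the left side is false but the right side is true.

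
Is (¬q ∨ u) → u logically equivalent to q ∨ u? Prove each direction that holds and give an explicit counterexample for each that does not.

(⟹) Assume the antecedent. If q is true, q ∨ u reduces to true regardless of the other variables. If q is false, the antecedent forces (q = F, u = T), and q ∨ u holds there. Either way q ∨ u holds.

(⟸) Assume the antecedent. If q is true, (¬q ∨ u) → u reduces to true regardless of the other variables. If q is false, the antecedent forces (q = F, u = T), and (¬q ∨ u) → u holds there. Either way (¬q ∨ u) → u holds.

Both implications hold.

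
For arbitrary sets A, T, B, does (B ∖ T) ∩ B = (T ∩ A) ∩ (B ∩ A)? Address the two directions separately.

(⟹) This inclusion fails. Take A = ∅, T = ∅, B = {1}; then 1 ∈ (B ∖ T) ∩ B but 1 ∉ (T ∩ A) ∩ (B ∩ A).

(⟸) This inclusion fails. Take A = {1}, T = {1}, B = {1}; then 1 ∈ (T ∩ A) ∩ (B ∩ A) but 1 ∉ (B ∖ T) ∩ B.

(⊆) fails and (⊇) fails.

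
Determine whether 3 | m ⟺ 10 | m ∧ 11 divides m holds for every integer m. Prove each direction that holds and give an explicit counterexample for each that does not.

Neither direction holds.

Forward direction. This fails: take m = 3. Certainly 3 ∣ 3, but 10 ∤ 3.

Converse. This fails: take m = 110. Both 10 ∣ 110 and 11 ∣ 110, yet 110 is not a multiple of 3 (since 110 = 36·3 + 2), so 3 ∤ 110.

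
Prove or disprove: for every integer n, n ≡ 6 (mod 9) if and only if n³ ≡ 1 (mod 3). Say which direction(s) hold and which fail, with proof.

(⇒) fails and (⇐) fails.

Forward direction. This fails: take n = 6. Then 6 ≡ 6 (mod 9), but 6³ = 216 ≡ 0 (mod 3), not 1.

Converse. This fails: take n = 1. Then 1³ = 1 ≡ 1 (mod 3), yet 1 ≡ 1 (mod 9), not 6.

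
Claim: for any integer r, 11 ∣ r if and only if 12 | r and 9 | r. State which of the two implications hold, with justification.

(→) This fails: take r = 11. Certainly 11 ∣ 11, but 12 ∤ 11.

(←) This fails: take r = 36. Both 12 ∣ 36 and 9 ∣ 36, yet 36 is not a multiple of 11 (since 36 = 3·11 + 3), so 11 ∤ 36.

Neither implication holds.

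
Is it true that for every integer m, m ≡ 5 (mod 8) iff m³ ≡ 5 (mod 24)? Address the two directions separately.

(⇒) This fails: take m = 13. Then 13 ≡ 5 (mod 8), but 13³ = 2197 ≡ 13 (mod 24), not 5.

(⇐) Conversely, the residues r modulo 24 with r³ ≡ 5 (mod 24) are exactly {5}, and each is ≡ 5 (mod 8).

(⇒) fails; (⇐) holds.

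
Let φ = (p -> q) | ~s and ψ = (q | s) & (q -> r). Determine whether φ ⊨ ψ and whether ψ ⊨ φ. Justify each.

Neither direction holds.

(→) This fails. Under r = F, p = F, s = F, q = F, the left side is true but the right side is false.

(←) This fails. Under r = F, p = T, s = T, q = F, the left side is false but the right side is true.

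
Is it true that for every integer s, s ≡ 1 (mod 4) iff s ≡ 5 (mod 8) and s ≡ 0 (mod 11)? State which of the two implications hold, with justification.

(⇒) This fails: s = 1 gives 1 ≡ 1 (mod 4) but 1 ≡ 1 (mod 8), so the conjunction on the right does not hold.

(⇐) Conversely, if s ≡ 5 (mod 8) and s ≡ 0 (mod 11), then by the Chinese remainder theorem s ≡ 77 (mod 88). Since 77 ≡ 1 (mod 4) and 4 ∣ 88, we get s ≡ 1 (mod 4).

(⇒) fails; (⇐) holds.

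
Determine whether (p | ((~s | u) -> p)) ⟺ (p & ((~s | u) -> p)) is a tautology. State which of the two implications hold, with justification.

(⇐) Assume the antecedent. If p is true, p | ((~s | u) -> p) reduces to true regardless of the other variables. If p is false, the antecedent cannot hold. Either way p | ((~s | u) -> p) holds.

(⇒) This fails. Under p = F, s = T, u = F, the left side is true but the right side is false.

The forward direction fails; the converse holds.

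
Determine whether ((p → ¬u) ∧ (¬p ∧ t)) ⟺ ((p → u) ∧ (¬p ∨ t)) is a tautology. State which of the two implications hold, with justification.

(→) Assume the antecedent. If t is true, the antecedent forces (t = T, u = F, p = F) or (t = T, u = T, p = F), and (p → u) ∧ (¬p ∨ t) holds there. If t is false, the antecedent cannot hold. Either way (p → u) ∧ (¬p ∨ t) holds.

(←) This fails. Under t = F, u = F, p = F, the left side is false but the right side is true.

(⇒) holds; (⇐) fails.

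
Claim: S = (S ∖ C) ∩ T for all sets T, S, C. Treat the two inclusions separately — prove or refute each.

(⊆) This inclusion fails. Take T = ∅, S = {1}, C = ∅; then 1 ∈ S but 1 ∉ (S ∖ C) ∩ T.

(⊇) Let x ∈ (S ∖ C) ∩ T. Then x ∈ T ∩ S and x ∉ C, from which x ∈ S.

Only the reverse inclusion holds.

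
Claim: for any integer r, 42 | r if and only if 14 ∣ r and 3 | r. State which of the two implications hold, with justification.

(⇐) Suppose 14 ∣ r and 3 ∣ r. Any common multiple of 14 and 3 is a multiple of their lcm; here gcd(14, 3) = 1, so lcm(14, 3) = 14·3 = 42, so 42 ∣ r.

(⇒) If 42 ∣ r, write r = 42q. Since 42 = 3·14, r = 14·(3q), so 14 ∣ r; and since 42 = 14·3, r = 3·(14q), so 3 ∣ r.

Both directions hold.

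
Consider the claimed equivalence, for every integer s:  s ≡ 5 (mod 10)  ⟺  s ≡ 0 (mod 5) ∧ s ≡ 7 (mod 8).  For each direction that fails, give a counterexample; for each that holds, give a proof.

(⇒) fails; (⇐) holds.

Forward direction. This fails: s = 25 gives 25 ≡ 5 (mod 10) but 25 ≡ 1 (mod 8), so the conjunction on the right does not hold.

Converse. If s ≡ 0 (mod 5) and s ≡ 7 (mod 8), then by the Chinese remainder theorem s ≡ 15 (mod 40). Since 15 ≡ 5 (mod 10) and 10 ∣ 40, we get s ≡ 5 (mod 10).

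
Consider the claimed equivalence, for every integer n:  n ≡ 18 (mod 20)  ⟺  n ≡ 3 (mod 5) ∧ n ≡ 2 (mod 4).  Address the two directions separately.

Both directions hold; the statement is true.

(→) Suppose n ≡ 18 (mod 20); write n = 20j + 18. Since 5 ∣ 20, reducing mod 5 gives n ≡ 18 ≡ 3 (mod 5); since 4 ∣ 20, reducing mod 4 gives n ≡ 18 ≡ 2 (mod 4).

(←) Conversely, if n ≡ 3 (mod 5) and n ≡ 2 (mod 4), then by the Chinese remainder theorem n ≡ 18 (mod 20). This is exactly n ≡ 18 (mod 20).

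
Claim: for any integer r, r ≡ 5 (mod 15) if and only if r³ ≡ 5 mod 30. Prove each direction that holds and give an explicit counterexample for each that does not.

[⇒] This fails: take r = 20. Then 20 ≡ 5 (mod 15), but 20³ = 8000 ≡ 20 (mod 30), not 5.

[⇐] Conversely, the residues r modulo 30 with r³ ≡ 5 (mod 30) are exactly {5}, and each is ≡ 5 (mod 15).

Only the converse holds.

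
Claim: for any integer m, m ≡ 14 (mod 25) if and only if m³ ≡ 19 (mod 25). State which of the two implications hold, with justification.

Both directions hold; the statement is true.

(⇒) Suppose m ≡ 14 (mod 25). Write m = 25j + 14. Then (25j + 14)³ = 15625j³ + 26250j² + 14700j + 2744 = 25(625j³ + 1050j² + 588j + 109) + 19, so m³ ≡ 19 (mod 25).

(⇐) Conversely, suppose m³ ≡ 19 (mod 25). The only residue r in {0, …, 24} with r³ ≡ 19 (mod 25) is r = 14, so m ≡ 14 (mod 25).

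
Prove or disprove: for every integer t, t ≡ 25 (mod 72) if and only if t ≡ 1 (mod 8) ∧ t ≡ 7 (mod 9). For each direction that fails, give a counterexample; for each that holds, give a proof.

The biconditional holds.

(→) Suppose t ≡ 25 (mod 72); write t = 72j + 25. Since 8 ∣ 72, reducing mod 8 gives t ≡ 25 ≡ 1 (mod 8); since 9 ∣ 72, reducing mod 9 gives t ≡ 25 ≡ 7 (mod 9).

(←) Conversely, if t ≡ 1 (mod 8) and t ≡ 7 (mod 9), then by the Chinese remainder theorem t ≡ 25 (mod 72). This is exactly t ≡ 25 (mod 72).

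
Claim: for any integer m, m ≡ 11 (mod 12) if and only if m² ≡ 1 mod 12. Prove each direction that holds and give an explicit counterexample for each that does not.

Only the forward implication holds.

(⟹) Suppose m ≡ 11 (mod 12). Write m = 12j + 11. Then (12j + 11)² = 144j² + 264j + 121 = 12(12j² + 22j + 10) + 1, so m² ≡ 1 (mod 12).

(⟸) This fails: take m = 1. Then 1² = 1 ≡ 1 (mod 12), yet 1 ≡ 1 (mod 12), not 11.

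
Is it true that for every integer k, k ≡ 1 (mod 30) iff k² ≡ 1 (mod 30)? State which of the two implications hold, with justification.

[⇒] Suppose k ≡ 1 (mod 30). Write k = 30j + 1. Then (30j + 1)² = 900j² + 60j + 1 = 30(30j² + 2j) + 1, so k² ≡ 1 (mod 30).

[⇐] This fails: take k = 11. Then 11² = 121 ≡ 1 (mod 30), yet 11 ≡ 11 (mod 30), not 1.

Not equivalent: only (⇒) holds.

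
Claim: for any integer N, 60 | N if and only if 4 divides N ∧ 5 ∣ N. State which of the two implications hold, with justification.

Not equivalent: only (⇒) holds.

(→) If 60 ∣ N, write N = 60q. Since 60 = 15·4, N = 4·(15q), so 4 ∣ N; and since 60 = 12·5, N = 5·(12q), so 5 ∣ N.

(←) This fails: take N = 20. Both 4 ∣ 20 and 5 ∣ 20, yet 20 is not a multiple of 60 (since 20 = 0·60 + 20), so 60 ∤ 20.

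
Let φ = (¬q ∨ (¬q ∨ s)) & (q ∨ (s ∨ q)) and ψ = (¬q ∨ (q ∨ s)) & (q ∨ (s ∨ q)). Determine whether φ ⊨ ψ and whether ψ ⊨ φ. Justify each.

(→) Assume the antecedent. If s is true, (¬q ∨ (q ∨ s)) & (q ∨ (s ∨ q)) reduces to true regardless of the other variables. If s is false, the antecedent cannot hold. Either way (¬q ∨ (q ∨ s)) & (q ∨ (s ∨ q)) holds.

(←) This fails. Under s = F, q = T, the left side is false but the right side is true.

Only the forward direction holds.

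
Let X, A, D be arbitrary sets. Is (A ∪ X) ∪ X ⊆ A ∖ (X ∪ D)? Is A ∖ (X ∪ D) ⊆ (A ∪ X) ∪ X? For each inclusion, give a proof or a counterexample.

(⟹) This inclusion fails. Take X = {1}, A = ∅, D = ∅; then 1 ∈ (A ∪ X) ∪ X but 1 ∉ A ∖ (X ∪ D).

(⟸) Let x ∈ A ∖ (X ∪ D). Then x ∈ A and x ∉ X, D, from which x ∈ (A ∪ X) ∪ X.

The sets are not equal: only the reverse inclusion holds.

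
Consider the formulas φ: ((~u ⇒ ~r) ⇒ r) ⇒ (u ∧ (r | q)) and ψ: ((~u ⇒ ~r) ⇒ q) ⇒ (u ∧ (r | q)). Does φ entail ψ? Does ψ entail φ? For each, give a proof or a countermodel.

[⇒] This fails. Under r = F, u = F, q = T, the left side is true but the right side is false.

[⇐] Assume the antecedent. If r is true, the antecedent forces (r = T, u = T, q = F) or (r = T, u = T, q = T), and the consequent holds there. If r is false, the consequent reduces to true regardless of the other variables. Either way the consequent holds.

Only the reverse direction holds.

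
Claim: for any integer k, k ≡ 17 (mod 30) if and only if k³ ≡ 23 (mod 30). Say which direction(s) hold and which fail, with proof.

The biconditional holds.

(⇒) Suppose k ≡ 17 (mod 30). Write k = 30j + 17. Then (30j + 17)³ = 27000j³ + 45900j² + 26010j + 4913 = 30(900j³ + 1530j² + 867j + 163) + 23, so k³ ≡ 23 (mod 30).

(⇐) Conversely, suppose k³ ≡ 23 (mod 30). The only residue r in {0, …, 29} with r³ ≡ 23 (mod 30) is r = 17, so k ≡ 17 (mod 30).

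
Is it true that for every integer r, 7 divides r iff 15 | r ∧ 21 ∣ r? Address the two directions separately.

(←) Suppose 15 ∣ r and 21 ∣ r. Any common multiple of 15 and 21 is a multiple of their lcm; here lcm(15, 21) = 15·21/gcd(15, 21) = 315/3 = 105, so 105 ∣ r. Since 7 ∣ 105, it follows that 7 ∣ r.

(→) This fails: take r = 7. Certainly 7 ∣ 7, but 15 ∤ 7.

The forward direction fails; the converse holds.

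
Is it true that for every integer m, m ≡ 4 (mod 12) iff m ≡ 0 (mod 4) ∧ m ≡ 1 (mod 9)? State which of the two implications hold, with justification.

(⇒) fails; (⇐) holds.

(⇒) This fails: m = 16 gives 16 ≡ 4 (mod 12) but 16 ≡ 7 (mod 9), so the conjunction on the right does not hold.

(⇐) Conversely, if m ≡ 0 (mod 4) and m ≡ 1 (mod 9), then by the Chinese remainder theorem m ≡ 28 (mod 36). Since 28 ≡ 4 (mod 12) and 12 ∣ 36, we get m ≡ 4 (mod 12).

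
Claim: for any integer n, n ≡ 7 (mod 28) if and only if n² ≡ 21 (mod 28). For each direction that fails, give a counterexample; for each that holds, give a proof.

(⟹) Suppose n ≡ 7 (mod 28). Write n = 28j + 7. Then (28j + 7)² = 784j² + 392j + 49 = 28(28j² + 14j + 1) + 21, so n² ≡ 21 (mod 28).

(⟸) This fails: take n = 21. Then 21² = 441 ≡ 21 (mod 28), yet 21 ≡ 21 (mod 28), not 7.

Only the forward direction holds.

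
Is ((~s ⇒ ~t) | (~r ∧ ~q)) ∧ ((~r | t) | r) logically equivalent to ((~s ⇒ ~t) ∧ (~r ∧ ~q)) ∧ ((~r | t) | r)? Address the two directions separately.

(⇒) This fails. Under t = T, s = F, q = F, r = F, the left side is true but the right side is false.

(⇐) Assume the antecedent. If t is true, the antecedent forces (t = T, s = T, q = F, r = F), and the consequent holds there. If t is false, the consequent reduces to true regardless of the other variables. Either way the consequent holds.

The forward direction fails; the converse holds.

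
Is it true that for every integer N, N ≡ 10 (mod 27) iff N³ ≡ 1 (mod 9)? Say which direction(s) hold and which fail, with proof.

[⇒] Suppose N ≡ 10 (mod 27). Then N³ ≡ 10³ = 1000 (mod 27), and since 9 ∣ 27, also N³ ≡ 1 (mod 9).

[⇐] This fails: take N = 1. Then 1³ = 1 ≡ 1 (mod 9), yet 1 ≡ 1 (mod 27), not 10.

Not equivalent: only (⇒) holds.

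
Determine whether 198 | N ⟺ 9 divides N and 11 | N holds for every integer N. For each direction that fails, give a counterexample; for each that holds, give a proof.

Only the forward direction holds.

(⟹) If 198 ∣ N, write N = 198q. Since 198 = 22·9, N = 9·(22q), so 9 ∣ N; and since 198 = 18·11, N = 11·(18q), so 11 ∣ N.

(⟸) This fails: take N = 99. Both 9 ∣ 99 and 11 ∣ 99, yet 99 is not a multiple of 198 (since 99 = 0·198 + 99), so 198 ∤ 99.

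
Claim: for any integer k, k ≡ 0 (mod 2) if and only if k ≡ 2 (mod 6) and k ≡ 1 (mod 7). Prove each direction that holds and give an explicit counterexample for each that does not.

(←) If k ≡ 2 (mod 6) and k ≡ 1 (mod 7), then by the Chinese remainder theorem k ≡ 8 (mod 42). Since 8 ≡ 0 (mod 2) and 2 ∣ 42, we get k ≡ 0 (mod 2).

(→) This fails: k = 0 gives 0 ≡ 0 (mod 2) but 0 ≡ 0 (mod 6), so the conjunction on the right does not hold.

(⇒) fails; (⇐) holds.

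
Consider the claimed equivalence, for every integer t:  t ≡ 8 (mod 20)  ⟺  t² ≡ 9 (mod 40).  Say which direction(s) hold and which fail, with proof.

Neither implication holds.

Forward direction. This fails: take t = 8. Then 8 ≡ 8 (mod 20), but 8² = 64 ≡ 24 (mod 40), not 9.

Converse. This fails: take t = 3. Then 3² = 9 ≡ 9 (mod 40), yet 3 ≡ 3 (mod 20), not 8.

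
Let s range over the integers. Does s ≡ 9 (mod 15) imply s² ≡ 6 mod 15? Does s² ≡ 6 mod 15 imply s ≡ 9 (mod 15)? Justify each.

The forward direction holds; the converse fails.

(⟹) Suppose s ≡ 9 (mod 15). Write s = 15j + 9. Then (15j + 9)² = 225j² + 270j + 81 = 15(15j² + 18j + 5) + 6, so s² ≡ 6 (mod 15).

(⟸) This fails: take s = 6. Then 6² = 36 ≡ 6 (mod 15), yet 6 ≡ 6 (mod 15), not 9.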